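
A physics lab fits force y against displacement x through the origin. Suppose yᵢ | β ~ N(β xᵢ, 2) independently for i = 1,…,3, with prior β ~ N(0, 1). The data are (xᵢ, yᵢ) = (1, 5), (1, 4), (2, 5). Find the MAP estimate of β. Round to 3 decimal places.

log p(β | y) = −Σ(yᵢ − βxᵢ)²/(2·2) − β²/(2·1) + const.
Setting the derivative to zero: Σxᵢ(yᵢ − βxᵢ)/2 − β/1 = 0, so β = Σxᵢyᵢ / (Σxᵢ² + σ²/τ²).
Σxᵢyᵢ = 1·5 + 1·4 + 2·5 = 19; Σxᵢ² = 6; σ²/τ² = 2.
β̂_MAP = 19 / (6 + 2) = 19/8 ≈ 2.375.

β̂_MAP = 2.375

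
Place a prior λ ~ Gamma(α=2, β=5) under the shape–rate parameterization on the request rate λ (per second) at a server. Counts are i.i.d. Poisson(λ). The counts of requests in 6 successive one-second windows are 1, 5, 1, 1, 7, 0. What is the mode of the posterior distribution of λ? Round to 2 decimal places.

Σxᵢ = 1+5+1+1+7+0 = 15, with n = 6.
Posterior ∝ λe^(−5λ) · λ^15e^(−6λ) = λ^16e^(−11λ), i.e. Gamma(shape=17, rate=11).
The mode of a Gamma(a, b) with a ≥ 1 (shape–rate) is (a−1)/b = 16/11 ≈ 1.45.

λ̂_MAP = 1.45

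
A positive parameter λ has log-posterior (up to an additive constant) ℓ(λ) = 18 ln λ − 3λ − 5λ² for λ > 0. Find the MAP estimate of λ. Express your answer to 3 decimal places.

λ̂_MAP = 1.200

ℓ'(λ) = 18/λ − 3 − 10λ. Setting this to zero and multiplying by λ: 10λ² + 3λ − 18 = 0.
λ = (−3 + √(3² + 4·10·18)) / (2·10) = (−3 + √729) / 20 = (−3 + 27)/20 = 6/5.
ℓ''(λ) = −18/λ² − 10 < 0, confirming a maximum.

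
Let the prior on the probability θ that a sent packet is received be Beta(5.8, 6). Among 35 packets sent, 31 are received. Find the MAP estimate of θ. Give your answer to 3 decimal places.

Prior: Beta(5.8, 6).
Data: 31 successes in 35 trials. The binomial likelihood contributes θ^31(1−θ)^4, so the posterior is Beta(5.8+31, 6+4) = Beta(36.8, 10).
For Beta(a, b) with a, b > 1 the mode is (a−1)/(a+b−2) = 35.8/44.8 ≈ 0.799.

θ̂_MAP = 0.799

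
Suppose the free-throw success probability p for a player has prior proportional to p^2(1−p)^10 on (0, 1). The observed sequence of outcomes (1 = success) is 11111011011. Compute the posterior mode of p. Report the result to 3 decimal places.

The prior density ∝ p^2(1−p)^10 is the kernel of Beta(3, 11).
Data: 9 successes in 11 trials (from the sequence). The binomial likelihood contributes p^9(1−p)^2, so the posterior is Beta(3+9, 11+2) = Beta(12, 13).
For Beta(a, b) with a, b > 1 the mode is (a−1)/(a+b−2) = 11/23 ≈ 0.478.

p̂_MAP = 0.478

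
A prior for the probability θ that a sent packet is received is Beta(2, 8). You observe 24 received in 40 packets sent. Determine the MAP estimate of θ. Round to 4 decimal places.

Prior: Beta(2, 8).
Data: 24 successes in 40 trials. The binomial likelihood contributes θ^24(1−θ)^16, so the posterior is Beta(2+24, 8+16) = Beta(26, 24).
For Beta(a, b) with a, b > 1 the mode is (a−1)/(a+b−2) = 25/48 ≈ 0.5208.

θ̂_MAP = 0.5208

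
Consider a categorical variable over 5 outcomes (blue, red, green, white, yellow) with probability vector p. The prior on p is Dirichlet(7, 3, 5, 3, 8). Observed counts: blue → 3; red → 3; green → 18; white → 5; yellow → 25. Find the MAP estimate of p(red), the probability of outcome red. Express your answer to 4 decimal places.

MAP estimate of p(red) = 0.0667

The posterior is Dirichlet(αᵢ + nᵢ) = Dirichlet(10, 6, 23, 8, 33).
For a Dirichlet(a₁,…,a_K) with all aᵢ > 1, the mode has j-th component (aⱼ − 1)/(Σaᵢ − K).
Here Σaᵢ = 80 and K = 5, so p(red) = (6 − 1)/(80 − 5) = 5/75 ≈ 0.0667.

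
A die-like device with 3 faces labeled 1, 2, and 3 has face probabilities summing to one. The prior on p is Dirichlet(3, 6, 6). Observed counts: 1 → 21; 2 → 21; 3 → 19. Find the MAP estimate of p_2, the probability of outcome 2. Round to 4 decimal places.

MAP estimate: 0.3562

The posterior is Dirichlet(αᵢ + nᵢ) = Dirichlet(24, 27, 25).
For a Dirichlet(a₁,…,a_K) with all aᵢ > 1, the mode has j-th component (aⱼ − 1)/(Σaᵢ − K).
Here Σaᵢ = 76 and K = 3, so p_2 = (27 − 1)/(76 − 3) = 26/73 ≈ 0.3562.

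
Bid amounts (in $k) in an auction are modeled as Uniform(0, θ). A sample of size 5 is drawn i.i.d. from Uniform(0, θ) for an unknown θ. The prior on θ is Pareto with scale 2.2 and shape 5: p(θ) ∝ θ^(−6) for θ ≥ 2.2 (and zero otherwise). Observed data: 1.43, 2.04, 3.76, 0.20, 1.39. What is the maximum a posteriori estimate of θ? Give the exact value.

θ̂_MAP = 3.76

The Uniform(0, θ) likelihood is θ^(−n) for θ ≥ max(xᵢ), zero otherwise. Here max(xᵢ) = 3.76.
Posterior ∝ θ^(−6) · θ^(−5) = θ^(−11) on θ ≥ max(2.2, 3.76) = 3.76.
This density is strictly decreasing in θ, so the posterior mode lies at the lower boundary of the support.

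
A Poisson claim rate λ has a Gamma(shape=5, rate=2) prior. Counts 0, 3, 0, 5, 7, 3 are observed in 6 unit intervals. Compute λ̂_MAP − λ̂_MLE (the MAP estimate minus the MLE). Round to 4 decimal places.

Σxᵢ = 18. Posterior is Gamma(23, 8); MAP = (23−1)/8 = 22/8 ≈ 2.75000.
MLE = x̄ = 18/6 ≈ 3.00000.
Difference = 22/8 − 18/6 = -1/4 ≈ -0.2500.

MAP − MLE = -0.2500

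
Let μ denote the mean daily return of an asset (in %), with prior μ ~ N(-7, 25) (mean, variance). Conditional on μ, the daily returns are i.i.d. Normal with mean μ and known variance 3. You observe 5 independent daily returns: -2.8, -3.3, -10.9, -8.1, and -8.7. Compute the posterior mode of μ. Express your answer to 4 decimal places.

n = 5; x̄ = ((-2.8) + (-3.3) + (-10.9) + (-8.1) + (-8.7))/5 = -33.8/5 = -6.76.
For a Normal prior and Normal likelihood with known variance, the posterior is Normal; its mode equals its mean, the precision-weighted average.
Prior precision 1/σ₀² = 1/25 = 0.04; data precision n/σ² = 5/3.
μ̂ = (0.04·(-7) + (5/3)·(-6.76)) / (0.04 + 5/3) = (-866/75)/(128/75) = -6.765625 ≈ -6.7656.

μ̂_MAP = -6.7656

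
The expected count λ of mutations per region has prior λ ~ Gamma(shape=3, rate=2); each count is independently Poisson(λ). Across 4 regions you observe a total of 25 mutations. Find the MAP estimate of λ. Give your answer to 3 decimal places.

λ̂_MAP = 4.500

Σxᵢ = 25, n = 4.
Posterior ∝ λ^2e^(−2λ) · λ^25e^(−4λ) = λ^27e^(−6λ), i.e. Gamma(shape=28, rate=6).
The mode of a Gamma(a, b) with a ≥ 1 (shape–rate) is (a−1)/b = 27/6 ≈ 4.500.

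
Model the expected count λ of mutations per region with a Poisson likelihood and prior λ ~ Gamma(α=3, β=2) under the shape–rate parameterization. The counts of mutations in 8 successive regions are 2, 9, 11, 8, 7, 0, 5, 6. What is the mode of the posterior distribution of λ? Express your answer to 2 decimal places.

λ̂_MAP = 5.00

Σxᵢ = 2+9+11+8+7+0+5+6 = 48, with n = 8.
Posterior ∝ λ^2e^(−2λ) · λ^48e^(−8λ) = λ^50e^(−10λ), i.e. Gamma(shape=51, rate=10).
The mode of a Gamma(a, b) with a ≥ 1 (shape–rate) is (a−1)/b = 50/10 ≈ 5.00.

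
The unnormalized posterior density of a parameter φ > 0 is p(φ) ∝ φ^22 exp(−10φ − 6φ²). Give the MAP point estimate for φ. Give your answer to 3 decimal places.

ℓ'(φ) = 22/φ − 10 − 12φ. Setting this to zero and multiplying by φ: 12φ² + 10φ − 22 = 0.
φ = (−10 + √(10² + 4·12·22)) / (2·12) = (−10 + √1156) / 24 = (−10 + 34)/24 = 1.
ℓ''(φ) = −22/φ² − 12 < 0, confirming a maximum.

φ̂_MAP = 1.000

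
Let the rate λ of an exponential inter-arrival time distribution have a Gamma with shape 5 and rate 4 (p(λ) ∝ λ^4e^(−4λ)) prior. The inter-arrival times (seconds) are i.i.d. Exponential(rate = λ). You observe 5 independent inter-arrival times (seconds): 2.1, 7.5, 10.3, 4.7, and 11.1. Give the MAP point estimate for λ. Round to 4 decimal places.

λ̂_MAP = 0.2267

The Exponential(rate=λ) likelihood is ∝ λ^n e^(−λΣtᵢ). Here n = 5 and Σtᵢ = 2.1 + 7.5 + 10.3 + 4.7 + 11.1 = 35.7.
Posterior ∝ λ^4e^(−4λ) · λ^5e^(−35.7λ) = λ^9e^(−39.7λ), i.e. Gamma(10, 39.7).
Mode = (a−1)/b = 9/39.7 ≈ 0.2267.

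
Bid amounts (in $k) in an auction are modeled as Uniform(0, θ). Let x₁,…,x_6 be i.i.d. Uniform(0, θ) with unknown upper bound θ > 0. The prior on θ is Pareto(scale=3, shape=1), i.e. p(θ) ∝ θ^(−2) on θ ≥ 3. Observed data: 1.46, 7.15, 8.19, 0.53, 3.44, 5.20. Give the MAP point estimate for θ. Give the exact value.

θ̂_MAP = 8.19

The Uniform(0, θ) likelihood is θ^(−n) for θ ≥ max(xᵢ), zero otherwise. Here max(xᵢ) = 8.19.
Posterior ∝ θ^(−2) · θ^(−6) = θ^(−8) on θ ≥ max(3, 8.19) = 8.19.
This density is strictly decreasing in θ, so the posterior mode lies at the lower boundary of the support.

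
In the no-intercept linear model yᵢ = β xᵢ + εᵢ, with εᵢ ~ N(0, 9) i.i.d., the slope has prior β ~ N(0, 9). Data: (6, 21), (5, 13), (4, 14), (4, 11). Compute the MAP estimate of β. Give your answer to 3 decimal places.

log p(β | y) = −Σ(yᵢ − βxᵢ)²/(2·9) − β²/(2·9) + const.
Setting the derivative to zero: Σxᵢ(yᵢ − βxᵢ)/9 − β/9 = 0, so β = Σxᵢyᵢ / (Σxᵢ² + σ²/τ²).
Σxᵢyᵢ = 6·21 + 5·13 + 4·14 + 4·11 = 291; Σxᵢ² = 93; σ²/τ² = 1.
β̂_MAP = 291 / (93 + 1) = 291/94 ≈ 3.096.

β̂_MAP = 3.096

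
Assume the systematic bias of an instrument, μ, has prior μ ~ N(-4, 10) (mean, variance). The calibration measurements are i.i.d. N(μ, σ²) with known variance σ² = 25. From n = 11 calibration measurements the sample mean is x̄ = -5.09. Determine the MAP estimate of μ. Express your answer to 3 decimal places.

μ̂_MAP = -4.888

n = 11, x̄ = -5.09.
For a Normal prior and Normal likelihood with known variance, the posterior is Normal; its mode equals its mean, the precision-weighted average.
Prior precision 1/σ₀² = 1/10 = 0.1; data precision n/σ² = 11/25 = 0.44.
μ̂ = (0.1·(-4) + 0.44·(-5.09)) / (0.1 + 0.44) = (-2.6396)/0.54 = -6599/1350 ≈ -4.888.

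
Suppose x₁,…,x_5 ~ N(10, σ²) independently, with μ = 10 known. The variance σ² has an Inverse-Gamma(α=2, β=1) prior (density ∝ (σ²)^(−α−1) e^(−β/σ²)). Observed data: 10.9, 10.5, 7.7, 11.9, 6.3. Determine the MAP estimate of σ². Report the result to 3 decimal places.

Sum of squared deviations about the known mean: SS = (10.9−10)² + (10.5−10)² + (7.7−10)² + (11.9−10)² + (6.3−10)² = 23.65.
The Normal likelihood contributes (σ²)^(−n/2) exp(−SS/(2σ²)), so the posterior is Inverse-Gamma(α + n/2, β + SS/2) = Inverse-Gamma(4.5, 12.825).
The mode of Inverse-Gamma(a, b) is b/(a+1) = 12.825/5.5 ≈ 2.332.

σ̂²_MAP = 2.332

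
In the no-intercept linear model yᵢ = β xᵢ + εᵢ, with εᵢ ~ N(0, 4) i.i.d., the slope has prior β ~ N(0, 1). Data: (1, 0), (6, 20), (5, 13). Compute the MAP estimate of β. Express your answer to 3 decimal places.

β̂_MAP = 2.803

log p(β | y) = −Σ(yᵢ − βxᵢ)²/(2·4) − β²/(2·1) + const.
Setting the derivative to zero: Σxᵢ(yᵢ − βxᵢ)/4 − β/1 = 0, so β = Σxᵢyᵢ / (Σxᵢ² + σ²/τ²).
Σxᵢyᵢ = 1·0 + 6·20 + 5·13 = 185; Σxᵢ² = 62; σ²/τ² = 4.
β̂_MAP = 185 / (62 + 4) = 185/66 ≈ 2.803.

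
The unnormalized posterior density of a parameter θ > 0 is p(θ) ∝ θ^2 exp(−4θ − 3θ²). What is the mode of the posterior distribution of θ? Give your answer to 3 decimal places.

θ̂_MAP = 0.333

ℓ'(θ) = 2/θ − 4 − 6θ. Setting this to zero and multiplying by θ: 6θ² + 4θ − 2 = 0.
θ = (−4 + √(4² + 4·6·2)) / (2·6) = (−4 + √64) / 12 = (−4 + 8)/12 = 1/3.
ℓ''(θ) = −2/θ² − 6 < 0, confirming a maximum.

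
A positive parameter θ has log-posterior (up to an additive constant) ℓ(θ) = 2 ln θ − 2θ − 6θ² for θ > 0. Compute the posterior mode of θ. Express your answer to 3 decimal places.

ℓ'(θ) = 2/θ − 2 − 12θ. Setting this to zero and multiplying by θ: 12θ² + 2θ − 2 = 0.
θ = (−2 + √(2² + 4·12·2)) / (2·12) = (−2 + √100) / 24 = (−2 + 10)/24 = 1/3.
ℓ''(θ) = −2/θ² − 12 < 0, confirming a maximum.

θ̂_MAP = 0.333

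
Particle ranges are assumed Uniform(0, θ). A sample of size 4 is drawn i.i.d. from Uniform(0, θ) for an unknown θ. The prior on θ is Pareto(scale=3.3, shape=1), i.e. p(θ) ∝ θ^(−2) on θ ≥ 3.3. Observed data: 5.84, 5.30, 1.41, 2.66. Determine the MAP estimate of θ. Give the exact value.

θ̂_MAP = 5.84

The Uniform(0, θ) likelihood is θ^(−n) for θ ≥ max(xᵢ), zero otherwise. Here max(xᵢ) = 5.84.
Posterior ∝ θ^(−2) · θ^(−4) = θ^(−6) on θ ≥ max(3.3, 5.84) = 5.84.
This density is strictly decreasing in θ, so the posterior mode lies at the lower boundary of the support.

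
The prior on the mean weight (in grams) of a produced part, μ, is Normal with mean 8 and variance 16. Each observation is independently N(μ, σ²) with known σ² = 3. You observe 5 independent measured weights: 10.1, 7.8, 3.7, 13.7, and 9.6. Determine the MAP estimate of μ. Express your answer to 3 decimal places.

n = 5; x̄ = (10.1 + 7.8 + 3.7 + 13.7 + 9.6)/5 = 44.9/5 = 8.98.
For a Normal prior and Normal likelihood with known variance, the posterior is Normal; its mode equals its mean, the precision-weighted average.
Prior precision 1/σ₀² = 1/16 = 0.0625; data precision n/σ² = 5/3.
μ̂ = (0.0625·8 + (5/3)·8.98) / (0.0625 + 5/3) = (232/15)/(83/48) = 3712/415 ≈ 8.945.

μ̂_MAP = 8.945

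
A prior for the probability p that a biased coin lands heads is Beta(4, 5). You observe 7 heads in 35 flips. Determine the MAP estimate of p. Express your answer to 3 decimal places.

Prior: Beta(4, 5).
Data: 7 successes in 35 trials. The binomial likelihood contributes p^7(1−p)^28, so the posterior is Beta(4+7, 5+28) = Beta(11, 33).
For Beta(a, b) with a, b > 1 the mode is (a−1)/(a+b−2) = 10/42 ≈ 0.238.

p̂_MAP = 0.238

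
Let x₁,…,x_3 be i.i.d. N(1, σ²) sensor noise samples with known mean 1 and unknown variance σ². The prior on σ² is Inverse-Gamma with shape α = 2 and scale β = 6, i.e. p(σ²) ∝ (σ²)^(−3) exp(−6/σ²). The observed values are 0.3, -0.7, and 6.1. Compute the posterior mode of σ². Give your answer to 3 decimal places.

Sum of squared deviations about the known mean: SS = (0.3−1)² + (-0.7−1)² + (6.1−1)² = 29.39.
The Normal likelihood contributes (σ²)^(−n/2) exp(−SS/(2σ²)), so the posterior is Inverse-Gamma(α + n/2, β + SS/2) = Inverse-Gamma(3.5, 20.695).
The mode of Inverse-Gamma(a, b) is b/(a+1) = 20.695/4.5 ≈ 4.599.

σ̂²_MAP = 4.599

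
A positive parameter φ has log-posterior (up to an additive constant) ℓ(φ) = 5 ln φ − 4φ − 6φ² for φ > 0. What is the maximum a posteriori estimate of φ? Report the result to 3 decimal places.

φ̂_MAP = 0.500

ℓ'(φ) = 5/φ − 4 − 12φ. Setting this to zero and multiplying by φ: 12φ² + 4φ − 5 = 0.
φ = (−4 + √(4² + 4·12·5)) / (2·12) = (−4 + √256) / 24 = (−4 + 16)/24 = 1/2.
ℓ''(φ) = −5/φ² − 12 < 0, confirming a maximum.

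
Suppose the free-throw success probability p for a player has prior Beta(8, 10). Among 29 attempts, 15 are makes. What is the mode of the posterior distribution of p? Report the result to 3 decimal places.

Prior: Beta(8, 10).
Data: 15 successes in 29 trials. The binomial likelihood contributes p^15(1−p)^14, so the posterior is Beta(8+15, 10+14) = Beta(23, 24).
For Beta(a, b) with a, b > 1 the mode is (a−1)/(a+b−2) = 22/45 ≈ 0.489.

p̂_MAP = 0.489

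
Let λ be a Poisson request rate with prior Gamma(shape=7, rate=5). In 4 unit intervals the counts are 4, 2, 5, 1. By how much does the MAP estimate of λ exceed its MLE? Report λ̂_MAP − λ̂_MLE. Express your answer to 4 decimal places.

MAP − MLE = -1.0000

Σxᵢ = 12. Posterior is Gamma(19, 9); MAP = (19−1)/9 = 18/9 ≈ 2.00000.
MLE = x̄ = 12/4 ≈ 3.00000.
Difference = 18/9 − 12/4 = -1 ≈ -1.0000.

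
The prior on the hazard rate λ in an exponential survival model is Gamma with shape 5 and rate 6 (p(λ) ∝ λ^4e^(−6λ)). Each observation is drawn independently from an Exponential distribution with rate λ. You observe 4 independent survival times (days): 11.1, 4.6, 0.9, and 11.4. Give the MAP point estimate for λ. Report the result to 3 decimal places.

λ̂_MAP = 0.235

The Exponential(rate=λ) likelihood is ∝ λ^n e^(−λΣtᵢ). Here n = 4 and Σtᵢ = 11.1 + 4.6 + 0.9 + 11.4 = 28.
Posterior ∝ λ^4e^(−6λ) · λ^4e^(−28λ) = λ^8e^(−34λ), i.e. Gamma(9, 34).
Mode = (a−1)/b = 8/34 ≈ 0.235.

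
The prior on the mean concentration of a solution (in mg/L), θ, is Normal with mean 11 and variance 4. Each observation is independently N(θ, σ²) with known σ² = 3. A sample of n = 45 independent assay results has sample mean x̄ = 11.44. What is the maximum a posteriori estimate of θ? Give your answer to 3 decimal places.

n = 45, x̄ = 11.44.
For a Normal prior and Normal likelihood with known variance, the posterior is Normal; its mode equals its mean, the precision-weighted average.
Prior precision 1/σ₀² = 1/4 = 0.25; data precision n/σ² = 45/3 = 15.
θ̂ = (0.25·11 + 15·11.44) / (0.25 + 15) = 174.35/15.25 = 3487/305 ≈ 11.433.

θ̂_MAP = 11.433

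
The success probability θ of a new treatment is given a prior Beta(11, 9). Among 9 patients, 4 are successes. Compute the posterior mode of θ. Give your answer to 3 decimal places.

θ̂_MAP = 0.519

Prior: Beta(11, 9).
Data: 4 successes in 9 trials. The binomial likelihood contributes θ^4(1−θ)^5, so the posterior is Beta(11+4, 9+5) = Beta(15, 14).
For Beta(a, b) with a, b > 1 the mode is (a−1)/(a+b−2) = 14/27 ≈ 0.519.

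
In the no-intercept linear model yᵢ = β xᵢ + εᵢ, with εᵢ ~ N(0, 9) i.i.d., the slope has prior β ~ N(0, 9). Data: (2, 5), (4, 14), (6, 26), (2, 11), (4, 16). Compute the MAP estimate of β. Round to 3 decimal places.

β̂_MAP = 4.000

log p(β | y) = −Σ(yᵢ − βxᵢ)²/(2·9) − β²/(2·9) + const.
Setting the derivative to zero: Σxᵢ(yᵢ − βxᵢ)/9 − β/9 = 0, so β = Σxᵢyᵢ / (Σxᵢ² + σ²/τ²).
Σxᵢyᵢ = 2·5 + 4·14 + 6·26 + 2·11 + 4·16 = 308; Σxᵢ² = 76; σ²/τ² = 1.
β̂_MAP = 308 / (76 + 1) = 308/77 ≈ 4.000.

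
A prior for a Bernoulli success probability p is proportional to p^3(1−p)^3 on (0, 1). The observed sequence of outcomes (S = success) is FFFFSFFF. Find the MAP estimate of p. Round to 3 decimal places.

p̂_MAP = 0.286

The prior density ∝ p^3(1−p)^3 is the kernel of Beta(4, 4).
Data: 1 success in 8 trials (from the sequence). The binomial likelihood contributes p(1−p)^7, so the posterior is Beta(4+1, 4+7) = Beta(5, 11).
For Beta(a, b) with a, b > 1 the mode is (a−1)/(a+b−2) = 4/14 ≈ 0.286.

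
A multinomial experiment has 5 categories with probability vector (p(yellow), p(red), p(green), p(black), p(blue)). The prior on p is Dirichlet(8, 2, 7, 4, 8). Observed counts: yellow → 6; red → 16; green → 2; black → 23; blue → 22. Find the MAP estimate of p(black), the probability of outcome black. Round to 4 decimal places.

MAP estimate of p(black) = 0.2796

The posterior is Dirichlet(αᵢ + nᵢ) = Dirichlet(14, 18, 9, 27, 30).
For a Dirichlet(a₁,…,a_K) with all aᵢ > 1, the mode has j-th component (aⱼ − 1)/(Σaᵢ − K).
Here Σaᵢ = 98 and K = 5, so p(black) = (27 − 1)/(98 − 5) = 26/93 ≈ 0.2796.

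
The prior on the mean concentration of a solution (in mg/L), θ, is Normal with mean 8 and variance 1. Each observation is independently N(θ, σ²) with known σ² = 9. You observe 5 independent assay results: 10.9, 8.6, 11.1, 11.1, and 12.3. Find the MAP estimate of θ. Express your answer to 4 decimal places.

n = 5; x̄ = (10.9 + 8.6 + 11.1 + 11.1 + 12.3)/5 = 54/5 = 10.8.
For a Normal prior and Normal likelihood with known variance, the posterior is Normal; its mode equals its mean, the precision-weighted average.
Prior precision 1/σ₀² = 1/1 = 1; data precision n/σ² = 5/9.
θ̂ = (1·8 + (5/9)·10.8) / (1 + 5/9) = 14/(14/9) = 9.0000.

θ̂_MAP = 9.0000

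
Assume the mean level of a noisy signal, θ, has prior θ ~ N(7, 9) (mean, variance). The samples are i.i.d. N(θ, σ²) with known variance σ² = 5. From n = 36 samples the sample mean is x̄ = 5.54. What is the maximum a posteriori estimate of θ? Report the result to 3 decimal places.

θ̂_MAP = 5.562

n = 36, x̄ = 5.54.
For a Normal prior and Normal likelihood with known variance, the posterior is Normal; its mode equals its mean, the precision-weighted average.
Prior precision 1/σ₀² = 1/9; data precision n/σ² = 36/5 = 7.2.
θ̂ = ((1/9)·7 + 7.2·5.54) / (1/9 + 7.2) = (45749/1125)/(329/45) = 45749/8225 ≈ 5.562.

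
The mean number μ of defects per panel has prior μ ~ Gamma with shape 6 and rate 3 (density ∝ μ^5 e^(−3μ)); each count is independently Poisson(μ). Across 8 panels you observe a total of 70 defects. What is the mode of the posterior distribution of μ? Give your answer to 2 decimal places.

μ̂_MAP = 6.82

Σxᵢ = 70, n = 8.
Posterior ∝ μ^5e^(−3μ) · μ^70e^(−8μ) = μ^75e^(−11μ), i.e. Gamma(shape=76, rate=11).
The mode of a Gamma(a, b) with a ≥ 1 (shape–rate) is (a−1)/b = 75/11 ≈ 6.82.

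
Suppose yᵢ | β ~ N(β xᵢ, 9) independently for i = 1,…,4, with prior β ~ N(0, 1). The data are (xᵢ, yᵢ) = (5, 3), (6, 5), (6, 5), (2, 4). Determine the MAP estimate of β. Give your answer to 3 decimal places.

log p(β | y) = −Σ(yᵢ − βxᵢ)²/(2·9) − β²/(2·1) + const.
Setting the derivative to zero: Σxᵢ(yᵢ − βxᵢ)/9 − β/1 = 0, so β = Σxᵢyᵢ / (Σxᵢ² + σ²/τ²).
Σxᵢyᵢ = 5·3 + 6·5 + 6·5 + 2·4 = 83; Σxᵢ² = 101; σ²/τ² = 9.
β̂_MAP = 83 / (101 + 9) = 83/110 ≈ 0.755.

β̂_MAP = 0.755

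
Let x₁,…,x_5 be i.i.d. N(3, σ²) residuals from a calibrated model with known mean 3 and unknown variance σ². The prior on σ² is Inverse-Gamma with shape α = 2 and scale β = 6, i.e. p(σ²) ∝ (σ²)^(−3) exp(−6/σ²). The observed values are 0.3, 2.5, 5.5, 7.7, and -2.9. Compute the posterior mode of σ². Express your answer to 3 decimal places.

σ̂²_MAP = 7.517

Sum of squared deviations about the known mean: SS = (0.3−3)² + (2.5−3)² + (5.5−3)² + (7.7−3)² + (-2.9−3)² = 70.69.
The Normal likelihood contributes (σ²)^(−n/2) exp(−SS/(2σ²)), so the posterior is Inverse-Gamma(α + n/2, β + SS/2) = Inverse-Gamma(4.5, 41.345).
The mode of Inverse-Gamma(a, b) is b/(a+1) = 41.345/5.5 ≈ 7.517.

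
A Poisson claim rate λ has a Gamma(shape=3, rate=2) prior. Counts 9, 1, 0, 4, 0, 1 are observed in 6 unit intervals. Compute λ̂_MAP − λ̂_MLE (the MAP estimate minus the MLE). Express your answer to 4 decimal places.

MAP − MLE = -0.3750

Σxᵢ = 15. Posterior is Gamma(18, 8); MAP = (18−1)/8 = 17/8 ≈ 2.12500.
MLE = x̄ = 15/6 ≈ 2.50000.
Difference = 17/8 − 15/6 = -3/8 ≈ -0.3750.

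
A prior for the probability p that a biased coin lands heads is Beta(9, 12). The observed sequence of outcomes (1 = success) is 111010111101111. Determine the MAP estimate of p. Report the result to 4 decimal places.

Prior: Beta(9, 12).
Data: 12 successes in 15 trials (from the sequence). The binomial likelihood contributes p^12(1−p)^3, so the posterior is Beta(9+12, 12+3) = Beta(21, 15).
For Beta(a, b) with a, b > 1 the mode is (a−1)/(a+b−2) = 20/34 ≈ 0.5882.

p̂_MAP = 0.5882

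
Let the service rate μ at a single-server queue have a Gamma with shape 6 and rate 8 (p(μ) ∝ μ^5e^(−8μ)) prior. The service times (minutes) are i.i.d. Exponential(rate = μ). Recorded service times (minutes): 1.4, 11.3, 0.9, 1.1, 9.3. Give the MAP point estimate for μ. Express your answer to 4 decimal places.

μ̂_MAP = 0.3125

The Exponential(rate=μ) likelihood is ∝ μ^n e^(−μΣtᵢ). Here n = 5 and Σtᵢ = 1.4 + 11.3 + 0.9 + 1.1 + 9.3 = 24.
Posterior ∝ μ^5e^(−8μ) · μ^5e^(−24μ) = μ^10e^(−32μ), i.e. Gamma(11, 32).
Mode = (a−1)/b = 10/32 ≈ 0.3125.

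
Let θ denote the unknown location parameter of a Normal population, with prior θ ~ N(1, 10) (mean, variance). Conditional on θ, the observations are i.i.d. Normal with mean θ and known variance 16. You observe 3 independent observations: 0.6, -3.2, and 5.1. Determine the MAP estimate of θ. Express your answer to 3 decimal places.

n = 3; x̄ = (0.6 + (-3.2) + 5.1)/3 = 2.5/3 = 5/6 ≈ 0.8333.
For a Normal prior and Normal likelihood with known variance, the posterior is Normal; its mode equals its mean, the precision-weighted average.
Prior precision 1/σ₀² = 1/10 = 0.1; data precision n/σ² = 3/16 = 0.1875.
θ̂ = (0.1·1 + 0.1875·(5/6)) / (0.1 + 0.1875) = 0.25625/0.2875 = 41/46 ≈ 0.891.

θ̂_MAP = 0.891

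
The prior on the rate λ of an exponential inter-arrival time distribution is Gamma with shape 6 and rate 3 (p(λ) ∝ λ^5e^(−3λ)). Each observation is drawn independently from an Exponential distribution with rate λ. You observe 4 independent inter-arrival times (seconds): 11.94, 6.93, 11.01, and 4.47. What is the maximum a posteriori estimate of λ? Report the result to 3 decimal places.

The Exponential(rate=λ) likelihood is ∝ λ^n e^(−λΣtᵢ). Here n = 4 and Σtᵢ = 11.94 + 6.93 + 11.01 + 4.47 = 34.35.
Posterior ∝ λ^5e^(−3λ) · λ^4e^(−34.35λ) = λ^9e^(−37.35λ), i.e. Gamma(10, 37.35).
Mode = (a−1)/b = 9/37.35 ≈ 0.241.

λ̂_MAP = 0.241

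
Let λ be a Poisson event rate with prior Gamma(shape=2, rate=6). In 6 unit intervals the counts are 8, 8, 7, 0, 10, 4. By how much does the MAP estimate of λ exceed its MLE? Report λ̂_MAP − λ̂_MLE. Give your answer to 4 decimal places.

Σxᵢ = 37. Posterior is Gamma(39, 12); MAP = (39−1)/12 = 38/12 ≈ 3.16667.
MLE = x̄ = 37/6 ≈ 6.16667.
Difference = 38/12 − 37/6 = -3 ≈ -3.0000.

MAP − MLE = -3.0000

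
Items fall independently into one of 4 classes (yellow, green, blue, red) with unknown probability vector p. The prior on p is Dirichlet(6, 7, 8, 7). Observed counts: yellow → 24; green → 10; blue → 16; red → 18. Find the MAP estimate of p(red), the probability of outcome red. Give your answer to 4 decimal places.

The posterior is Dirichlet(αᵢ + nᵢ) = Dirichlet(30, 17, 24, 25).
For a Dirichlet(a₁,…,a_K) with all aᵢ > 1, the mode has j-th component (aⱼ − 1)/(Σaᵢ − K).
Here Σaᵢ = 96 and K = 4, so p(red) = (25 − 1)/(96 − 4) = 24/92 ≈ 0.2609.

MAP estimate of p(red) = 0.2609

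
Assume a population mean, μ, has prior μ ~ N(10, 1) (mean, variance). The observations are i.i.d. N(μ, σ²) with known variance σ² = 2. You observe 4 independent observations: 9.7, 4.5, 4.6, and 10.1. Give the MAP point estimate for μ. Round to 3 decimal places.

n = 4; x̄ = (9.7 + 4.5 + 4.6 + 10.1)/4 = 28.9/4 = 7.225.
For a Normal prior and Normal likelihood with known variance, the posterior is Normal; its mode equals its mean, the precision-weighted average.
Prior precision 1/σ₀² = 1/1 = 1; data precision n/σ² = 4/2 = 2.
μ̂ = (1·10 + 2·7.225) / (1 + 2) = 24.45/3 = 8.150.

μ̂_MAP = 8.150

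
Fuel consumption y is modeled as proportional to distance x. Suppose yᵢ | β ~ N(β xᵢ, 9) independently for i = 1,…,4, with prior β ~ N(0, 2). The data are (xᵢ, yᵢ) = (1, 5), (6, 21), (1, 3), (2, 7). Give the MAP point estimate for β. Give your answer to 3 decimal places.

β̂_MAP = 3.183

log p(β | y) = −Σ(yᵢ − βxᵢ)²/(2·9) − β²/(2·2) + const.
Setting the derivative to zero: Σxᵢ(yᵢ − βxᵢ)/9 − β/2 = 0, so β = Σxᵢyᵢ / (Σxᵢ² + σ²/τ²).
Σxᵢyᵢ = 1·5 + 6·21 + 1·3 + 2·7 = 148; Σxᵢ² = 42; σ²/τ² = 4.5.
β̂_MAP = 148 / (42 + 4.5) = 148/46.5 ≈ 3.183.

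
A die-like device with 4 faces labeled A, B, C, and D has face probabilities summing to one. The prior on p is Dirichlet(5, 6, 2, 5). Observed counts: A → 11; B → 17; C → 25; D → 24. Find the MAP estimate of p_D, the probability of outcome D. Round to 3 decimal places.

MAP estimate of p_D = 0.308

The posterior is Dirichlet(αᵢ + nᵢ) = Dirichlet(16, 23, 27, 29).
For a Dirichlet(a₁,…,a_K) with all aᵢ > 1, the mode has j-th component (aⱼ − 1)/(Σaᵢ − K).
Here Σaᵢ = 95 and K = 4, so p_D = (29 − 1)/(95 − 4) = 28/91 ≈ 0.308.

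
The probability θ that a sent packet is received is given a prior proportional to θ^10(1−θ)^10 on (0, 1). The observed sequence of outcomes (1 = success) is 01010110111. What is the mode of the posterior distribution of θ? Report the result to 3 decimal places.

θ̂_MAP = 0.548

The prior density ∝ θ^10(1−θ)^10 is the kernel of Beta(11, 11).
Data: 7 successes in 11 trials (from the sequence). The binomial likelihood contributes θ^7(1−θ)^4, so the posterior is Beta(11+7, 11+4) = Beta(18, 15).
For Beta(a, b) with a, b > 1 the mode is (a−1)/(a+b−2) = 17/31 ≈ 0.548.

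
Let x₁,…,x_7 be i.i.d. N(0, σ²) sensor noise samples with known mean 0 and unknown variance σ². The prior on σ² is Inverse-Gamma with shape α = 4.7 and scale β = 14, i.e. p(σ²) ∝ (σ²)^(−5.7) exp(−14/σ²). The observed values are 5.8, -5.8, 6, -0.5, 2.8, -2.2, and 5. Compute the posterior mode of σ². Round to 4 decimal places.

σ̂²_MAP = 9.1962

Sum of squared deviations about the known mean: SS = (5.8−0)² + (-5.8−0)² + (6−0)² + (-0.5−0)² + (2.8−0)² + (-2.2−0)² + (5−0)² = 141.21.
The Normal likelihood contributes (σ²)^(−n/2) exp(−SS/(2σ²)), so the posterior is Inverse-Gamma(α + n/2, β + SS/2) = Inverse-Gamma(8.2, 84.605).
The mode of Inverse-Gamma(a, b) is b/(a+1) = 84.605/9.2 ≈ 9.1962.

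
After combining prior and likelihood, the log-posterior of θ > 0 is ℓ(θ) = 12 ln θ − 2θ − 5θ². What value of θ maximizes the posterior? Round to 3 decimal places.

θ̂_MAP = 1.000

ℓ'(θ) = 12/θ − 2 − 10θ. Setting this to zero and multiplying by θ: 10θ² + 2θ − 12 = 0.
θ = (−2 + √(2² + 4·10·12)) / (2·10) = (−2 + √484) / 20 = (−2 + 22)/20 = 1.
ℓ''(θ) = −12/θ² − 10 < 0, confirming a maximum.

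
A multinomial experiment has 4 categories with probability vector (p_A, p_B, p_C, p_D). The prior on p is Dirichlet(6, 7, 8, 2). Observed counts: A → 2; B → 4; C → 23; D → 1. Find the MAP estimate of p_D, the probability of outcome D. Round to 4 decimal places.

MAP estimate of p_D = 0.0408

The posterior is Dirichlet(αᵢ + nᵢ) = Dirichlet(8, 11, 31, 3).
For a Dirichlet(a₁,…,a_K) with all aᵢ > 1, the mode has j-th component (aⱼ − 1)/(Σaᵢ − K).
Here Σaᵢ = 53 and K = 4, so p_D = (3 − 1)/(53 − 4) = 2/49 ≈ 0.0408.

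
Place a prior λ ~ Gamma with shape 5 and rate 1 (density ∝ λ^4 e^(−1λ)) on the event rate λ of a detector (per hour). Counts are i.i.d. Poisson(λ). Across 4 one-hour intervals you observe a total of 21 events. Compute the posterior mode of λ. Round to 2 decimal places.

Σxᵢ = 21, n = 4.
Posterior ∝ λ^4e^(−1λ) · λ^21e^(−4λ) = λ^25e^(−5λ), i.e. Gamma(shape=26, rate=5).
The mode of a Gamma(a, b) with a ≥ 1 (shape–rate) is (a−1)/b = 25/5 ≈ 5.00.

λ̂_MAP = 5.00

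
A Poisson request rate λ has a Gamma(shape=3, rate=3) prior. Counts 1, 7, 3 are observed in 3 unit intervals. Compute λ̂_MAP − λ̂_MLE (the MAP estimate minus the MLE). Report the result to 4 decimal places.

MAP − MLE = -1.5000

Σxᵢ = 11. Posterior is Gamma(14, 6); MAP = (14−1)/6 = 13/6 ≈ 2.16667.
MLE = x̄ = 11/3 ≈ 3.66667.
Difference = 13/6 − 11/3 = -3/2 ≈ -1.5000.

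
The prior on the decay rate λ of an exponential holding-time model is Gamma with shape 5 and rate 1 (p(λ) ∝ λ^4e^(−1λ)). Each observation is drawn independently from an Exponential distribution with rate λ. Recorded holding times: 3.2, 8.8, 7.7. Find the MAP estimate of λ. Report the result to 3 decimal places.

The Exponential(rate=λ) likelihood is ∝ λ^n e^(−λΣtᵢ). Here n = 3 and Σtᵢ = 3.2 + 8.8 + 7.7 = 19.7.
Posterior ∝ λ^4e^(−1λ) · λ^3e^(−19.7λ) = λ^7e^(−20.7λ), i.e. Gamma(8, 20.7).
Mode = (a−1)/b = 7/20.7 ≈ 0.338.

λ̂_MAP = 0.338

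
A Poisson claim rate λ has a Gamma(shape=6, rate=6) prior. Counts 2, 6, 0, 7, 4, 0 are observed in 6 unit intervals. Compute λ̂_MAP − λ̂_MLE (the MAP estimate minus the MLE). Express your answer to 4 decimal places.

Σxᵢ = 19. Posterior is Gamma(25, 12); MAP = (25−1)/12 = 24/12 ≈ 2.00000.
MLE = x̄ = 19/6 ≈ 3.16667.
Difference = 24/12 − 19/6 = -7/6 ≈ -1.1667.

MAP − MLE = -1.1667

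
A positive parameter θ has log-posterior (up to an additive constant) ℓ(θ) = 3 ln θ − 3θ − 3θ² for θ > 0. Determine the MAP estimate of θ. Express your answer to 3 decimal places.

ℓ'(θ) = 3/θ − 3 − 6θ. Setting this to zero and multiplying by θ: 6θ² + 3θ − 3 = 0.
θ = (−3 + √(3² + 4·6·3)) / (2·6) = (−3 + √81) / 12 = (−3 + 9)/12 = 1/2.
ℓ''(θ) = −3/θ² − 6 < 0, confirming a maximum.

θ̂_MAP = 0.500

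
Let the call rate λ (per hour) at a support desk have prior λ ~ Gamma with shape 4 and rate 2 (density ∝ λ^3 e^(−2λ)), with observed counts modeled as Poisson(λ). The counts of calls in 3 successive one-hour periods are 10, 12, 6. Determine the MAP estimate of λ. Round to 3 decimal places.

λ̂_MAP = 6.200

Σxᵢ = 10+12+6 = 28, with n = 3.
Posterior ∝ λ^3e^(−2λ) · λ^28e^(−3λ) = λ^31e^(−5λ), i.e. Gamma(shape=32, rate=5).
The mode of a Gamma(a, b) with a ≥ 1 (shape–rate) is (a−1)/b = 31/5 ≈ 6.200.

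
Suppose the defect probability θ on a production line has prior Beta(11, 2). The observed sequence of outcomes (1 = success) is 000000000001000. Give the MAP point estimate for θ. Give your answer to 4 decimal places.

Prior: Beta(11, 2).
Data: 1 success in 15 trials (from the sequence). The binomial likelihood contributes θ(1−θ)^14, so the posterior is Beta(11+1, 2+14) = Beta(12, 16).
For Beta(a, b) with a, b > 1 the mode is (a−1)/(a+b−2) = 11/26 ≈ 0.4231.

θ̂_MAP = 0.4231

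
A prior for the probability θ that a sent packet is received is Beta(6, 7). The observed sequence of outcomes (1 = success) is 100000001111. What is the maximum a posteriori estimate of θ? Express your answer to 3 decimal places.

θ̂_MAP = 0.435

Prior: Beta(6, 7).
Data: 5 successes in 12 trials (from the sequence). The binomial likelihood contributes θ^5(1−θ)^7, so the posterior is Beta(6+5, 7+7) = Beta(11, 14).
For Beta(a, b) with a, b > 1 the mode is (a−1)/(a+b−2) = 10/23 ≈ 0.435.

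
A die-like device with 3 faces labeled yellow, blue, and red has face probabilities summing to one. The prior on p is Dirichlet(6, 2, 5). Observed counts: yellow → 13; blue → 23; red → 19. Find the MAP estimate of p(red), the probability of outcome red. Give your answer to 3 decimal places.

MAP estimate of p(red) = 0.354

The posterior is Dirichlet(αᵢ + nᵢ) = Dirichlet(19, 25, 24).
For a Dirichlet(a₁,…,a_K) with all aᵢ > 1, the mode has j-th component (aⱼ − 1)/(Σaᵢ − K).
Here Σaᵢ = 68 and K = 3, so p(red) = (24 − 1)/(68 − 3) = 23/65 ≈ 0.354.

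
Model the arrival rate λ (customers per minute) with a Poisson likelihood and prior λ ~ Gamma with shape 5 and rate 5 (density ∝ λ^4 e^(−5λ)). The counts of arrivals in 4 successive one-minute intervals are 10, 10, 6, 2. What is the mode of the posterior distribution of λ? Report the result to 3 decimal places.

λ̂_MAP = 3.556

Σxᵢ = 10+10+6+2 = 28, with n = 4.
Posterior ∝ λ^4e^(−5λ) · λ^28e^(−4λ) = λ^32e^(−9λ), i.e. Gamma(shape=33, rate=9).
The mode of a Gamma(a, b) with a ≥ 1 (shape–rate) is (a−1)/b = 32/9 ≈ 3.556.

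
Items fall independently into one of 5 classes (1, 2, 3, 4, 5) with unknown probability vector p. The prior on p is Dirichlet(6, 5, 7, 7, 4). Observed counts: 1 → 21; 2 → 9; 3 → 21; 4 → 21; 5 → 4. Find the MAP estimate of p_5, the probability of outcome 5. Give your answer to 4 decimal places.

The posterior is Dirichlet(αᵢ + nᵢ) = Dirichlet(27, 14, 28, 28, 8).
For a Dirichlet(a₁,…,a_K) with all aᵢ > 1, the mode has j-th component (aⱼ − 1)/(Σaᵢ − K).
Here Σaᵢ = 105 and K = 5, so p_5 = (8 − 1)/(105 − 5) = 7/100 ≈ 0.0700.

MAP estimate: 0.0700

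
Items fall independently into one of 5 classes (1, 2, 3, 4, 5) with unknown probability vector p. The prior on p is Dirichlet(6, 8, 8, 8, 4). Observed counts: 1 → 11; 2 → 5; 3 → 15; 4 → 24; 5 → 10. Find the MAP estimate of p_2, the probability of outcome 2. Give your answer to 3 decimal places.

The posterior is Dirichlet(αᵢ + nᵢ) = Dirichlet(17, 13, 23, 32, 14).
For a Dirichlet(a₁,…,a_K) with all aᵢ > 1, the mode has j-th component (aⱼ − 1)/(Σaᵢ − K).
Here Σaᵢ = 99 and K = 5, so p_2 = (13 − 1)/(99 − 5) = 12/94 ≈ 0.128.

MAP estimate: 0.128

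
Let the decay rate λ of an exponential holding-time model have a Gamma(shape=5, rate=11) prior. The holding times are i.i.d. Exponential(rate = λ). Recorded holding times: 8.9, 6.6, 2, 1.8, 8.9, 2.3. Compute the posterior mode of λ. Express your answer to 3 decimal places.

The Exponential(rate=λ) likelihood is ∝ λ^n e^(−λΣtᵢ). Here n = 6 and Σtᵢ = 8.9 + 6.6 + 2 + 1.8 + 8.9 + 2.3 = 30.5.
Posterior ∝ λ^4e^(−11λ) · λ^6e^(−30.5λ) = λ^10e^(−41.5λ), i.e. Gamma(11, 41.5).
Mode = (a−1)/b = 10/41.5 ≈ 0.241.

λ̂_MAP = 0.241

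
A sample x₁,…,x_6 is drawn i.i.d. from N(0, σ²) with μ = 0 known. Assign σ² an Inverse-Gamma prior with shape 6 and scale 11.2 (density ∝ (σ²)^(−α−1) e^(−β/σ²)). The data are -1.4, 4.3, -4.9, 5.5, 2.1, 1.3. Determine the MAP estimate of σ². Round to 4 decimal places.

Sum of squared deviations about the known mean: SS = (-1.4−0)² + (4.3−0)² + (-4.9−0)² + (5.5−0)² + (2.1−0)² + (1.3−0)² = 80.81.
The Normal likelihood contributes (σ²)^(−n/2) exp(−SS/(2σ²)), so the posterior is Inverse-Gamma(α + n/2, β + SS/2) = Inverse-Gamma(9, 51.605).
The mode of Inverse-Gamma(a, b) is b/(a+1) = 51.605/10 ≈ 5.1605.

σ̂²_MAP = 5.1605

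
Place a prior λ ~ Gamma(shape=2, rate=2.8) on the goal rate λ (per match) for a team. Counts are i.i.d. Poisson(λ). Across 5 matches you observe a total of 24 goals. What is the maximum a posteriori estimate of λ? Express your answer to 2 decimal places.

Σxᵢ = 24, n = 5.
Posterior ∝ λe^(−2.8λ) · λ^24e^(−5λ) = λ^25e^(−7.8λ), i.e. Gamma(shape=26, rate=7.8).
The mode of a Gamma(a, b) with a ≥ 1 (shape–rate) is (a−1)/b = 25/7.8 ≈ 3.21.

λ̂_MAP = 3.21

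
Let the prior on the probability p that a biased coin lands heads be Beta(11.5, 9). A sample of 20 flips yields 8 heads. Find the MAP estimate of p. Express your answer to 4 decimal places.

p̂_MAP = 0.4805

Prior: Beta(11.5, 9).
Data: 8 successes in 20 trials. The binomial likelihood contributes p^8(1−p)^12, so the posterior is Beta(11.5+8, 9+12) = Beta(19.5, 21).
For Beta(a, b) with a, b > 1 the mode is (a−1)/(a+b−2) = 18.5/38.5 ≈ 0.4805.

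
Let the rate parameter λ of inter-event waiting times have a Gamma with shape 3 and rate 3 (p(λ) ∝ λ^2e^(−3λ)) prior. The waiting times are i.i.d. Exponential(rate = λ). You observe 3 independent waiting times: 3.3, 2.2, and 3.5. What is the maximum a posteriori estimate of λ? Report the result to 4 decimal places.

The Exponential(rate=λ) likelihood is ∝ λ^n e^(−λΣtᵢ). Here n = 3 and Σtᵢ = 3.3 + 2.2 + 3.5 = 9.
Posterior ∝ λ^2e^(−3λ) · λ^3e^(−9λ) = λ^5e^(−12λ), i.e. Gamma(6, 12).
Mode = (a−1)/b = 5/12 ≈ 0.4167.

λ̂_MAP = 0.4167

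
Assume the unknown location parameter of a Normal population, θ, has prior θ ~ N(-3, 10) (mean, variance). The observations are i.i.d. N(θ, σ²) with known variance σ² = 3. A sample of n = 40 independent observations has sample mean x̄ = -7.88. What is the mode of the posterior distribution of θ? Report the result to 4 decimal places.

θ̂_MAP = -7.8437

n = 40, x̄ = -7.88.
For a Normal prior and Normal likelihood with known variance, the posterior is Normal; its mode equals its mean, the precision-weighted average.
Prior precision 1/σ₀² = 1/10 = 0.1; data precision n/σ² = 40/3.
θ̂ = (0.1·(-3) + (40/3)·(-7.88)) / (0.1 + 40/3) = (-3161/30)/(403/30) = -3161/403 ≈ -7.8437.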